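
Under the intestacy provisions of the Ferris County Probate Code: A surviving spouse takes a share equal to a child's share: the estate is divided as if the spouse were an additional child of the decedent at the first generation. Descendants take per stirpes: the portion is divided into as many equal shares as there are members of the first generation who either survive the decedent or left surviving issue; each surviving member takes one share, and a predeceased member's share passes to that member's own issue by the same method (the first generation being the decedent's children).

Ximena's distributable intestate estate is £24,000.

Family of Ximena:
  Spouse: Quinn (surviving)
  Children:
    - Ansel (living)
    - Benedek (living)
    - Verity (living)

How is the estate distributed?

The spouse counts as an additional share at the children's level, so there are 4 primary shares of £6,000. Quinn takes one such share (£6,000).
The children's combined portion (£18,000) is divided into 3 shares of £6,000: Ansel, Benedek, and Verity each take £6,000.

Quinn: £6,000; Ansel: £6,000; Benedek: £6,000; Verity: £6,000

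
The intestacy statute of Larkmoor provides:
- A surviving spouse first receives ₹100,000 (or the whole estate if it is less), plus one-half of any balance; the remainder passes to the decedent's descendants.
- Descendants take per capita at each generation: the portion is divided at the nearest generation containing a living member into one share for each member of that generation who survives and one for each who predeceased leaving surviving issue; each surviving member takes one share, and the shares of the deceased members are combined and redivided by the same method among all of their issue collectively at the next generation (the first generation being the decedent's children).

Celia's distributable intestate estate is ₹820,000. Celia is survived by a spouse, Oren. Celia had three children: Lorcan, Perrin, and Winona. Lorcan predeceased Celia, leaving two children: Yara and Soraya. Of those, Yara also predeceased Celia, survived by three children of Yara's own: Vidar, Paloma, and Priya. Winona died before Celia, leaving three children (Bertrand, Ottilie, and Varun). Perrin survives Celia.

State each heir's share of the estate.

Oren first takes ₹100,000, leaving a balance of ₹720,000. Oren then takes one-half of the balance (₹360,000), for a total of ₹460,000. The remaining ₹360,000 passes to the descendants.
The descendants' portion (₹360,000) is divided at the children's generation into 3 shares of ₹120,000. Perrin takes ₹120,000. The 2 shares of the deceased (Lorcan and Winona) are combined into a pool of ₹240,000.
That pool (₹240,000) is divided at the grandchildren's generation into 5 shares of ₹48,000. Soraya, Bertrand, Ottilie, and Varun each take ₹48,000. The remaining share for the deceased Yara (₹48,000) is carried to the next generation.
That pool (₹48,000) is divided at the great-grandchildren's generation equally among Vidar, Paloma, and Priya: ₹16,000 each.

Oren: ₹460,000; Vidar: ₹16,000; Paloma: ₹16,000; Priya: ₹16,000; Soraya: ₹48,000; Perrin: ₹120,000; Bertrand: ₹48,000; Ottilie: ₹48,000; Varun: ₹48,000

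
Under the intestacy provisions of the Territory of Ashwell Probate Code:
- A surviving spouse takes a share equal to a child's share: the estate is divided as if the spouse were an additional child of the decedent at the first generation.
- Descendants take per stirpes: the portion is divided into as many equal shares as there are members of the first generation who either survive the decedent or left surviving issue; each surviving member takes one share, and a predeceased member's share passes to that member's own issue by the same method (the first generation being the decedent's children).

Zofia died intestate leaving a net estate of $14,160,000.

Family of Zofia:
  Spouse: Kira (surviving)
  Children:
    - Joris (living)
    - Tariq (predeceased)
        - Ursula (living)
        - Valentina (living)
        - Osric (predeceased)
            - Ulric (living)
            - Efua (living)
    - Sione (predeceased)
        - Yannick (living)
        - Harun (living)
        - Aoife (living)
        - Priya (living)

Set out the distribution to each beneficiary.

Kira: $3,540,000; Joris: $3,540,000; Ursula: $1,180,000; Valentina: $1,180,000; Ulric: $590,000; Efua: $590,000; Yannick: $885,000; Harun: $885,000; Aoife: $885,000; Priya: $885,000

The spouse counts as an additional share at the children's level, so there are 4 primary shares of $3,540,000. Kira takes one such share ($3,540,000).
The children's combined portion ($10,620,000) is divided into 3 shares of $3,540,000: Joris takes $3,540,000; Tariq's $3,540,000 share passes to Tariq's issue; Sione's $3,540,000 share passes to Sione's issue.
Tariq's share ($3,540,000) is divided into 3 shares of $1,180,000: Ursula and Valentina each take $1,180,000; Osric's $1,180,000 share passes to Osric's issue.
Osric's share ($1,180,000) is divided into 2 shares of $590,000: Ulric and Efua each take $590,000.
Sione's share ($3,540,000) is divided into 4 shares of $885,000: Yannick, Harun, Aoife, and Priya each take $885,000.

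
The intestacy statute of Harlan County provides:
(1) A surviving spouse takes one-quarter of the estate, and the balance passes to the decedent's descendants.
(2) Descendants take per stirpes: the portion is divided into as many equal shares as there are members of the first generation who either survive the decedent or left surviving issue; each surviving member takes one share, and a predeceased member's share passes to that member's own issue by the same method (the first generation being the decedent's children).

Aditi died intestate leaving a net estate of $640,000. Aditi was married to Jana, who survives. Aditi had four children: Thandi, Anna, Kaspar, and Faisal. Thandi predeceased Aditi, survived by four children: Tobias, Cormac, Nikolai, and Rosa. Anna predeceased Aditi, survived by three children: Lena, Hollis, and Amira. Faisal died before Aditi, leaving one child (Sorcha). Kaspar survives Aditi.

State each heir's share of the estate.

Jana: $160,000; Tobias: $30,000; Cormac: $30,000; Nikolai: $30,000; Rosa: $30,000; Lena: $40,000; Hollis: $40,000; Amira: $40,000; Kaspar: $120,000; Sorcha: $120,000

Jana takes one-quarter of $640,000 = $160,000. The remaining $480,000 passes to the descendants.
The descendants' portion ($480,000) is divided into 4 shares of $120,000: Kaspar takes $120,000; Thandi's $120,000 share passes to Thandi's issue; Anna's $120,000 share passes to Anna's issue; Faisal's $120,000 share passes to Faisal's issue.
Thandi's share ($120,000) is divided into 4 shares of $30,000: Tobias, Cormac, Nikolai, and Rosa each take $30,000.
Anna's share ($120,000) is divided into 3 shares of $40,000: Lena, Hollis, and Amira each take $40,000.
Faisal's share ($120,000) passes entirely to Sorcha.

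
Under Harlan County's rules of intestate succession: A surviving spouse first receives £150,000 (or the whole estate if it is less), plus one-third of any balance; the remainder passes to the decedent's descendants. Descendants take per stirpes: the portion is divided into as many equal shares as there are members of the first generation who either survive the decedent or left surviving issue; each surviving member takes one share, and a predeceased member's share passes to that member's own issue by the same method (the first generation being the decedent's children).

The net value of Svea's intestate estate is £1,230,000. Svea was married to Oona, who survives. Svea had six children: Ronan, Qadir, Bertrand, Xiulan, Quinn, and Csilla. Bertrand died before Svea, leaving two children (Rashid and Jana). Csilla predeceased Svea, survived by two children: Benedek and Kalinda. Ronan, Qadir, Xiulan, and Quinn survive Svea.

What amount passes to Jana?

Oona first takes £150,000, leaving a balance of £1,080,000. Oona then takes one-third of the balance (£360,000), for a total of £510,000. The remaining £720,000 passes to the descendants.
The descendants' portion (£720,000) is divided into 6 shares of £120,000: Ronan, Qadir, Xiulan, and Quinn each take £120,000; Bertrand's £120,000 share passes to Bertrand's issue; Csilla's £120,000 share passes to Csilla's issue.
Bertrand's share (£120,000) is divided into 2 shares of £60,000: Rashid and Jana each take £60,000.
Csilla's share (£120,000) is divided into 2 shares of £60,000: Benedek and Kalinda each take £60,000.

Jana receives £60,000.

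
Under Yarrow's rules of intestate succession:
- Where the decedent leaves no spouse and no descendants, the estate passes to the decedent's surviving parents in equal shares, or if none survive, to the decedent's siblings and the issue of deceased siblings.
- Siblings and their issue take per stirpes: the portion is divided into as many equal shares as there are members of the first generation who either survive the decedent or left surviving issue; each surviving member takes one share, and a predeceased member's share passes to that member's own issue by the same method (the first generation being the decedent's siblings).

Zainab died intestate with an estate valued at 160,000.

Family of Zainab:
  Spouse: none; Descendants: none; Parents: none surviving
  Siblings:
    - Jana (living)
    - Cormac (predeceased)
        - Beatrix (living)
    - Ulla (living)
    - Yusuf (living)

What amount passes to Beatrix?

Beatrix receives 40,000.

The entire 160,000 passes to the siblings and their issue.
That amount (160,000) is divided into 4 shares of 40,000: Jana, Ulla, and Yusuf each take 40,000; Cormac's 40,000 share passes to Cormac's issue.
Cormac's share (40,000) passes entirely to Beatrix.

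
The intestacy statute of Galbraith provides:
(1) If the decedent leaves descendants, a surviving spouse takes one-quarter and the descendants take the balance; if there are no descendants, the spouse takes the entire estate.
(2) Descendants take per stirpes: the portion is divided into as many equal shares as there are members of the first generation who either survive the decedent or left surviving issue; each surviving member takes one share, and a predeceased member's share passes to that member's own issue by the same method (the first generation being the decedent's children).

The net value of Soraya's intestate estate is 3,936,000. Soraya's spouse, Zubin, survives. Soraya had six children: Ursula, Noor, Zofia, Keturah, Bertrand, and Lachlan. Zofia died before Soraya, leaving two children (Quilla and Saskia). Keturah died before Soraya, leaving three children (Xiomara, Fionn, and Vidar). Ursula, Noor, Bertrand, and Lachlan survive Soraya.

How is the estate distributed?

Zubin: 984,000; Ursula: 492,000; Noor: 492,000; Quilla: 246,000; Saskia: 246,000; Xiomara: 164,000; Fionn: 164,000; Vidar: 164,000; Bertrand: 492,000; Lachlan: 492,000

Zubin takes one-quarter of 3,936,000 = 984,000. The remaining 2,952,000 passes to the descendants.
The descendants' portion (2,952,000) is divided into 6 shares of 492,000: Ursula, Noor, Bertrand, and Lachlan each take 492,000; Zofia's 492,000 share passes to Zofia's issue; Keturah's 492,000 share passes to Keturah's issue.
Zofia's share (492,000) is divided into 2 shares of 246,000: Quilla and Saskia each take 246,000.
Keturah's share (492,000) is divided into 3 shares of 164,000: Xiomara, Fionn, and Vidar each take 164,000.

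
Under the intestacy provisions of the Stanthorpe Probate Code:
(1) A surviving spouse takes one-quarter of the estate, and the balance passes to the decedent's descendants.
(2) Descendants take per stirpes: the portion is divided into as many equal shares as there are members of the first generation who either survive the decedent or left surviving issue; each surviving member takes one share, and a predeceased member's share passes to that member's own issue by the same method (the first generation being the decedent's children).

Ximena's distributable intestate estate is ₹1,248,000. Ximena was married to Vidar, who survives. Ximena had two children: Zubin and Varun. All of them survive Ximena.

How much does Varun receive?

Varun receives ₹468,000.

Vidar takes one-quarter of ₹1,248,000 = ₹312,000. The remaining ₹936,000 passes to the descendants.
The descendants' portion (₹936,000) is divided into 2 shares of ₹468,000: Zubin and Varun each take ₹468,000.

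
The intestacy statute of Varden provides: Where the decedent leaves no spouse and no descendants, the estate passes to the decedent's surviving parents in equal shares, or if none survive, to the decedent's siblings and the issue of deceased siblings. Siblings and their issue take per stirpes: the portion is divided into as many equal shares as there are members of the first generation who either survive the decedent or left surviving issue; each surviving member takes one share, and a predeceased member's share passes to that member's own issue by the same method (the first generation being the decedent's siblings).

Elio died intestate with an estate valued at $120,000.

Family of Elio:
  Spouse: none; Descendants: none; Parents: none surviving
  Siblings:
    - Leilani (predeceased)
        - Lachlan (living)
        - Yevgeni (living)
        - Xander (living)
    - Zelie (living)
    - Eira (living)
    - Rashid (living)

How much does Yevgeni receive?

The entire $120,000 passes to the siblings and their issue.
That amount ($120,000) is divided into 4 shares of $30,000: Zelie, Eira, and Rashid each take $30,000; Leilani's $30,000 share passes to Leilani's issue.
Leilani's share ($30,000) is divided into 3 shares of $10,000: Lachlan, Yevgeni, and Xander each take $10,000.

Yevgeni receives $10,000.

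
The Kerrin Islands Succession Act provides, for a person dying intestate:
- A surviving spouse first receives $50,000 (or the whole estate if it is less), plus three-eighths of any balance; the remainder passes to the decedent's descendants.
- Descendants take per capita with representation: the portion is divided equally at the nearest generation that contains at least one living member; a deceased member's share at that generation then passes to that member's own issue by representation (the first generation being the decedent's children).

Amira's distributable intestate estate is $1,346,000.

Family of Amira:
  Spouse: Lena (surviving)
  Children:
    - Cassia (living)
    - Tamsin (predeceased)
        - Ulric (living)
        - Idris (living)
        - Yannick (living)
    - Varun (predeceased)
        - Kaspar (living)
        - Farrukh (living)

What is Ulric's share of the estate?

Ulric receives $90,000.

Lena first takes $50,000, leaving a balance of $1,296,000. Lena then takes three-eighths of the balance ($486,000), for a total of $536,000. The remaining $810,000 passes to the descendants.
The descendants' portion ($810,000) is divided into 3 shares of $270,000: Cassia takes $270,000; Tamsin's $270,000 share passes to Tamsin's issue; Varun's $270,000 share passes to Varun's issue.
Tamsin's share ($270,000) is divided into 3 shares of $90,000: Ulric, Idris, and Yannick each take $90,000.
Varun's share ($270,000) is divided into 2 shares of $135,000: Kaspar and Farrukh each take $135,000.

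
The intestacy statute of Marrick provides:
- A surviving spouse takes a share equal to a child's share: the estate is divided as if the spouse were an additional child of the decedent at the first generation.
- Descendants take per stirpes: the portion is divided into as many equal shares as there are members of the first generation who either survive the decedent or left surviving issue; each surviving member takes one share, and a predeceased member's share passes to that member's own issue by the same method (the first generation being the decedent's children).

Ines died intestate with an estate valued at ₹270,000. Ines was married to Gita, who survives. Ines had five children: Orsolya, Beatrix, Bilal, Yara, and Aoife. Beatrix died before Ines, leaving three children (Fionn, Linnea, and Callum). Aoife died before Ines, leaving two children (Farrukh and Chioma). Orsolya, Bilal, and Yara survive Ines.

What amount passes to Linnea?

Linnea receives ₹15,000.

The spouse counts as an additional share at the children's level, so there are 6 primary shares of ₹45,000. Gita takes one such share (₹45,000).
The children's combined portion (₹225,000) is divided into 5 shares of ₹45,000: Orsolya, Bilal, and Yara each take ₹45,000; Beatrix's ₹45,000 share passes to Beatrix's issue; Aoife's ₹45,000 share passes to Aoife's issue.
Beatrix's share (₹45,000) is divided into 3 shares of ₹15,000: Fionn, Linnea, and Callum each take ₹15,000.
Aoife's share (₹45,000) is divided into 2 shares of ₹22,500: Farrukh and Chioma each take ₹22,500.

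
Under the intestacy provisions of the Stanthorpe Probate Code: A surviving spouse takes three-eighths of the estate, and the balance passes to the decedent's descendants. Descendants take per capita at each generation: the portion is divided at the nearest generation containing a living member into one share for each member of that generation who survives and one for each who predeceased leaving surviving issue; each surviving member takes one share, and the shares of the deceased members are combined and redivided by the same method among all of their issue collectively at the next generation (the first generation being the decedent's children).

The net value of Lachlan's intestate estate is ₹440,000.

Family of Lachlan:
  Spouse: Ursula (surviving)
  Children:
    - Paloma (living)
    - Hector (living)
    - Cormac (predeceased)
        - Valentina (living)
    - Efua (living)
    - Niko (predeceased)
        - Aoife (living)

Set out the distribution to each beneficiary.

Ursula takes three-eighths of ₹440,000 = ₹165,000. The remaining ₹275,000 passes to the descendants.
The descendants' portion (₹275,000) is divided at the children's generation into 5 shares of ₹55,000. Paloma, Hector, and Efua each take ₹55,000. The 2 shares of the deceased (Cormac and Niko) are combined into a pool of ₹110,000.
That pool (₹110,000) is divided at the grandchildren's generation equally among Valentina and Aoife: ₹55,000 each.

Ursula: ₹165,000; Paloma: ₹55,000; Hector: ₹55,000; Valentina: ₹55,000; Efua: ₹55,000; Aoife: ₹55,000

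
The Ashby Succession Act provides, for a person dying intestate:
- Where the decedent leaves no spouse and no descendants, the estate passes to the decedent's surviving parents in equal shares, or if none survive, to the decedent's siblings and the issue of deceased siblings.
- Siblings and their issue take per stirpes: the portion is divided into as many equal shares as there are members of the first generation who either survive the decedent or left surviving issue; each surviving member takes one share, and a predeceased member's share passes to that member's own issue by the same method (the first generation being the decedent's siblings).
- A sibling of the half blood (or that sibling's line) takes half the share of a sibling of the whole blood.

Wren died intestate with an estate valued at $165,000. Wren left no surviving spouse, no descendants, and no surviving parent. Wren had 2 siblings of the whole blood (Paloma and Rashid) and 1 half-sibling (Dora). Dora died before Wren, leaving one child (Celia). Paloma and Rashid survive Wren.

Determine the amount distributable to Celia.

The entire $165,000 passes to the siblings and their issue.
Counting each half-blood sibling's line as half a unit, there are 5/2 units in $165,000, so one unit is $66,000. Whole-blood lines (Paloma and Rashid) take $66,000 each; half-blood lines (Dora) take $33,000 each.
Dora's share ($33,000) passes entirely to Celia.

Celia receives $33,000.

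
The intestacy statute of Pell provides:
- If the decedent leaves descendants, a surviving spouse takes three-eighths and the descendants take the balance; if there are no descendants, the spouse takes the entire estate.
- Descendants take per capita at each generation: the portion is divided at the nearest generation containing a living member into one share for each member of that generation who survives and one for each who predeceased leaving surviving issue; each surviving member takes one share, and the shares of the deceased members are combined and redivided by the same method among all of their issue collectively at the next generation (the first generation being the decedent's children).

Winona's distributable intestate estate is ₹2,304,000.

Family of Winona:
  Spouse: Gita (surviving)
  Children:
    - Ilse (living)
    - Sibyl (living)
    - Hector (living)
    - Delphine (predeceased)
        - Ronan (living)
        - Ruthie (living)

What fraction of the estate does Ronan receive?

Gita takes three-eighths of ₹2,304,000 = ₹864,000. The remaining ₹1,440,000 passes to the descendants.
The descendants' portion (₹1,440,000) is divided at the children's generation into 4 shares of ₹360,000. Ilse, Sibyl, and Hector each take ₹360,000. The remaining share for the deceased Delphine (₹360,000) is carried to the next generation.
That pool (₹360,000) is divided at the grandchildren's generation equally among Ronan and Ruthie: ₹180,000 each.

Ronan receives 5/64 of the estate.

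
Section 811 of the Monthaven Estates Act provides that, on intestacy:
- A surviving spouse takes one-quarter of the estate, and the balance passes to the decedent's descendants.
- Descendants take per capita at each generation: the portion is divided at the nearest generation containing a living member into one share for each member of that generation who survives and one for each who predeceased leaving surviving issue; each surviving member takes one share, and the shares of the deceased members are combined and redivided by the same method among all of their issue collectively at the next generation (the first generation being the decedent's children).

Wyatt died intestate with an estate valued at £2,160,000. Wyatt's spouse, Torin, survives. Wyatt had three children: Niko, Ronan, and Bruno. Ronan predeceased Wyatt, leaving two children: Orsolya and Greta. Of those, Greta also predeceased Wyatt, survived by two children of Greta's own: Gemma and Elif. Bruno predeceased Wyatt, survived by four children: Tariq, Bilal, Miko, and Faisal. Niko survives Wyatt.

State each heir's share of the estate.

Torin: £540,000; Niko: £540,000; Orsolya: £180,000; Gemma: £90,000; Elif: £90,000; Tariq: £180,000; Bilal: £180,000; Miko: £180,000; Faisal: £180,000

Torin takes one-quarter of £2,160,000 = £540,000. The remaining £1,620,000 passes to the descendants.
The descendants' portion (£1,620,000) is divided at the children's generation into 3 shares of £540,000. Niko takes £540,000. The 2 shares of the deceased (Ronan and Bruno) are combined into a pool of £1,080,000.
That pool (£1,080,000) is divided at the grandchildren's generation into 6 shares of £180,000. Orsolya, Tariq, Bilal, Miko, and Faisal each take £180,000. The remaining share for the deceased Greta (£180,000) is carried to the next generation.
That pool (£180,000) is divided at the great-grandchildren's generation equally among Gemma and Elif: £90,000 each.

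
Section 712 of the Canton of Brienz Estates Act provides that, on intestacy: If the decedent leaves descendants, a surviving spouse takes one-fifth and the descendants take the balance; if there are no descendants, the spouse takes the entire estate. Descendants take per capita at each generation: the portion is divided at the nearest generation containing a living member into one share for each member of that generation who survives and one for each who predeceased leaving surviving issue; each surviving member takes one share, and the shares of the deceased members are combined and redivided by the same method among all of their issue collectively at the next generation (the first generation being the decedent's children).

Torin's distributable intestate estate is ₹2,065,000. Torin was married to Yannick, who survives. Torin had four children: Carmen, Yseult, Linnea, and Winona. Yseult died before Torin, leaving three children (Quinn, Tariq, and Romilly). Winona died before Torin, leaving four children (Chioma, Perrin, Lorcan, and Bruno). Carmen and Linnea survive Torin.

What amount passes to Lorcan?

Lorcan receives ₹118,000.

Yannick takes one-fifth of ₹2,065,000 = ₹413,000. The remaining ₹1,652,000 passes to the descendants.
The descendants' portion (₹1,652,000) is divided at the children's generation into 4 shares of ₹413,000. Carmen and Linnea each take ₹413,000. The 2 shares of the deceased (Yseult and Winona) are combined into a pool of ₹826,000.
That pool (₹826,000) is divided at the grandchildren's generation equally among Quinn, Tariq, Romilly, Chioma, Perrin, Lorcan, and Bruno: ₹118,000 each.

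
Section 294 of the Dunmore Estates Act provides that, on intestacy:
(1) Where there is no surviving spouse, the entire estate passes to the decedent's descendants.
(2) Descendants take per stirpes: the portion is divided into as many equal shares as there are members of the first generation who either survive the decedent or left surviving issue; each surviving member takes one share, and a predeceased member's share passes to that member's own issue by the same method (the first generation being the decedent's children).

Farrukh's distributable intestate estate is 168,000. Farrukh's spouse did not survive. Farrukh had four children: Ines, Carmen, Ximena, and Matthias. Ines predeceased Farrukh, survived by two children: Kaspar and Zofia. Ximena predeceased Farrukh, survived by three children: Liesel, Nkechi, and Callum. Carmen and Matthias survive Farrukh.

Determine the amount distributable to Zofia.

The entire 168,000 passes to the descendants.
That amount (168,000) is divided into 4 shares of 42,000: Carmen and Matthias each take 42,000; Ines's 42,000 share passes to Ines's issue; Ximena's 42,000 share passes to Ximena's issue.
Ines's share (42,000) is divided into 2 shares of 21,000: Kaspar and Zofia each take 21,000.
Ximena's share (42,000) is divided into 3 shares of 14,000: Liesel, Nkechi, and Callum each take 14,000.

Zofia receives 21,000.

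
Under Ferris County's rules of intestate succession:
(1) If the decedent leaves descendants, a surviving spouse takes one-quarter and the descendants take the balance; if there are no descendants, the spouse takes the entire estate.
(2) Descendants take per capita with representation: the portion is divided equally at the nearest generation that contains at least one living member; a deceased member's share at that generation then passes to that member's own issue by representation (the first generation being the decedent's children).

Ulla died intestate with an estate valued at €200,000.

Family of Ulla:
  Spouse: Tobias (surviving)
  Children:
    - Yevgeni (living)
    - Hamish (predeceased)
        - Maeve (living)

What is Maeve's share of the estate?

Tobias takes one-quarter of €200,000 = €50,000. The remaining €150,000 passes to the descendants.
The descendants' portion (€150,000) is divided into 2 shares of €75,000: Yevgeni takes €75,000; Hamish's €75,000 share passes to Hamish's issue.
Hamish's share (€75,000) passes entirely to Maeve.

Maeve receives €75,000.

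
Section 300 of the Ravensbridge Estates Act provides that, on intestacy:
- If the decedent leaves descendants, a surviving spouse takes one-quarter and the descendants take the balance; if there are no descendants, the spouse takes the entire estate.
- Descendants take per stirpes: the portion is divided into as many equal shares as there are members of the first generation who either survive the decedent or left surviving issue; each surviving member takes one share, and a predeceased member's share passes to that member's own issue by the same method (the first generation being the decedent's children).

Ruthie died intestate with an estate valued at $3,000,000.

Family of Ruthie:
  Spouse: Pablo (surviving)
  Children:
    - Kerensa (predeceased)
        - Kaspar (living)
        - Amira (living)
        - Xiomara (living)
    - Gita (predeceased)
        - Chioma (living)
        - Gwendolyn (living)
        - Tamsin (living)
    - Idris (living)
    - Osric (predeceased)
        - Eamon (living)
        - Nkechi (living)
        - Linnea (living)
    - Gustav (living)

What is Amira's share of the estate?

Pablo takes one-quarter of $3,000,000 = $750,000. The remaining $2,250,000 passes to the descendants.
The descendants' portion ($2,250,000) is divided into 5 shares of $450,000: Idris and Gustav each take $450,000; Kerensa's $450,000 share passes to Kerensa's issue; Gita's $450,000 share passes to Gita's issue; Osric's $450,000 share passes to Osric's issue.
Kerensa's share ($450,000) is divided into 3 shares of $150,000: Kaspar, Amira, and Xiomara each take $150,000.
Gita's share ($450,000) is divided into 3 shares of $150,000: Chioma, Gwendolyn, and Tamsin each take $150,000.
Osric's share ($450,000) is divided into 3 shares of $150,000: Eamon, Nkechi, and Linnea each take $150,000.

Amira receives $150,000.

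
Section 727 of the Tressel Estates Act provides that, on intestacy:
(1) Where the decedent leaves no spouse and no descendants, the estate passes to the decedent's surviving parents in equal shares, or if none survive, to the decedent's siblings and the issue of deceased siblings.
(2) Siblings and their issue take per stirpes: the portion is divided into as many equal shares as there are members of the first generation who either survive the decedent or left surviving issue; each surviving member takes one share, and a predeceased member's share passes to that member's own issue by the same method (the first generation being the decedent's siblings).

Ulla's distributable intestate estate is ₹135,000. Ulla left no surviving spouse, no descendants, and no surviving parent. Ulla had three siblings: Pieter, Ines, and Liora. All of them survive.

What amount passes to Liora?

The entire ₹135,000 passes to the siblings and their issue.
That amount (₹135,000) is divided into 3 shares of ₹45,000: Pieter, Ines, and Liora each take ₹45,000.

Liora receives ₹45,000.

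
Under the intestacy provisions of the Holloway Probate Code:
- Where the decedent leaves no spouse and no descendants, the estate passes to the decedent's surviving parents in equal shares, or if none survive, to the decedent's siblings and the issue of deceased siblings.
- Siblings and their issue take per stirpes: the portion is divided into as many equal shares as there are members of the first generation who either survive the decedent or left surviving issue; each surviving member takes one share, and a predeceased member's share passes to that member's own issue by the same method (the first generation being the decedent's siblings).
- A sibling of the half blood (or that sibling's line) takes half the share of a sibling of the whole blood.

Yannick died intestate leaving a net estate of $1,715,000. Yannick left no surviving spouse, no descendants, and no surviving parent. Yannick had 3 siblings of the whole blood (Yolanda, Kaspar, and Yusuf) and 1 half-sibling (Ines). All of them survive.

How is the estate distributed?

The entire $1,715,000 passes to the siblings and their issue.
Counting each half-blood sibling's line as half a unit, there are 7/2 units in $1,715,000, so one unit is $490,000. Whole-blood lines (Yolanda, Kaspar, and Yusuf) take $490,000 each; half-blood lines (Ines) take $245,000 each.

Yolanda: $490,000; Kaspar: $490,000; Ines: $245,000; Yusuf: $490,000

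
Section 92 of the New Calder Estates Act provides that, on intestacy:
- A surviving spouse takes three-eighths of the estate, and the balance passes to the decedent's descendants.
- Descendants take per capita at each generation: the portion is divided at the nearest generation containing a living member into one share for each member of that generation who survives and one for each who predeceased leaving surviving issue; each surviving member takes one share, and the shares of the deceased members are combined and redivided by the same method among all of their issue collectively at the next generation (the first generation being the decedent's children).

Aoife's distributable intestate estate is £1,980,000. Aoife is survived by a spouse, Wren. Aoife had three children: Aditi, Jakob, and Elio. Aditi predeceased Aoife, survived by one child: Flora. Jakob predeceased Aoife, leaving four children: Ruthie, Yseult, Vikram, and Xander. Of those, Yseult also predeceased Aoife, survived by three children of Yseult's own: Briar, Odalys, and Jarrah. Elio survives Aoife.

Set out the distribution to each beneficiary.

Wren: £742,500; Flora: £165,000; Ruthie: £165,000; Briar: £55,000; Odalys: £55,000; Jarrah: £55,000; Vikram: £165,000; Xander: £165,000; Elio: £412,500

Wren takes three-eighths of £1,980,000 = £742,500. The remaining £1,237,500 passes to the descendants.
The descendants' portion (£1,237,500) is divided at the children's generation into 3 shares of £412,500. Elio takes £412,500. The 2 shares of the deceased (Aditi and Jakob) are combined into a pool of £825,000.
That pool (£825,000) is divided at the grandchildren's generation into 5 shares of £165,000. Flora, Ruthie, Vikram, and Xander each take £165,000. The remaining share for the deceased Yseult (£165,000) is carried to the next generation.
That pool (£165,000) is divided at the great-grandchildren's generation equally among Briar, Odalys, and Jarrah: £55,000 each.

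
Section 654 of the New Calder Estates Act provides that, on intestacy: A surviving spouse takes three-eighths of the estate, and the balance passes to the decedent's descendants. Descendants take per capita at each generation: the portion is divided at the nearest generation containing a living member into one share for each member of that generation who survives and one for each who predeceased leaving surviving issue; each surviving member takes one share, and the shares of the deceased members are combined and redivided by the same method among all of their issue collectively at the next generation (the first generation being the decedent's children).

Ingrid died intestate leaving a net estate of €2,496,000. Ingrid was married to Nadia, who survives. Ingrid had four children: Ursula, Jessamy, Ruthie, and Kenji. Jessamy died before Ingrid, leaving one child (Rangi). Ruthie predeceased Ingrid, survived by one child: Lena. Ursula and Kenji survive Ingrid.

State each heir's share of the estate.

Nadia takes three-eighths of €2,496,000 = €936,000. The remaining €1,560,000 passes to the descendants.
The descendants' portion (€1,560,000) is divided at the children's generation into 4 shares of €390,000. Ursula and Kenji each take €390,000. The 2 shares of the deceased (Jessamy and Ruthie) are combined into a pool of €780,000.
That pool (€780,000) is divided at the grandchildren's generation equally among Rangi and Lena: €390,000 each.

Nadia: €936,000; Ursula: €390,000; Rangi: €390,000; Lena: €390,000; Kenji: €390,000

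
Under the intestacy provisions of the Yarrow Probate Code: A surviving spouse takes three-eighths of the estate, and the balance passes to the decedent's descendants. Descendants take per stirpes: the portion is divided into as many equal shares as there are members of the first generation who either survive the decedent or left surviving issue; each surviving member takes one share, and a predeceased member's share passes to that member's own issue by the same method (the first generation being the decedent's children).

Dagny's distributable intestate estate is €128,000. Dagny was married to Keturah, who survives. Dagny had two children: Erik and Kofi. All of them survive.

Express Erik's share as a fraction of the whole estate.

Erik receives 5/16 of the estate.

Keturah takes three-eighths of €128,000 = €48,000. The remaining €80,000 passes to the descendants.
The descendants' portion (€80,000) is divided into 2 shares of €40,000: Erik and Kofi each take €40,000.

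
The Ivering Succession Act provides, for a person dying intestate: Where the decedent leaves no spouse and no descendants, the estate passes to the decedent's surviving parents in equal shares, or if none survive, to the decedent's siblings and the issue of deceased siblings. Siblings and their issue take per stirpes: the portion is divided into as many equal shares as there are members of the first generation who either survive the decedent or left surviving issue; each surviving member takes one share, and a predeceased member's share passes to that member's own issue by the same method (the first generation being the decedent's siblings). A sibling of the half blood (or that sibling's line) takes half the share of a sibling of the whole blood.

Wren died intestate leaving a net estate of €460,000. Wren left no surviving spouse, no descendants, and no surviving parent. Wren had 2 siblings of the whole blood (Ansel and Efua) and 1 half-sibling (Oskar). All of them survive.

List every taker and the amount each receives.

The entire €460,000 passes to the siblings and their issue.
Counting each half-blood sibling's line as half a unit, there are 5/2 units in €460,000, so one unit is €184,000. Whole-blood lines (Ansel and Efua) take €184,000 each; half-blood lines (Oskar) take €92,000 each.

Oskar: €92,000; Ansel: €184,000; Efua: €184,000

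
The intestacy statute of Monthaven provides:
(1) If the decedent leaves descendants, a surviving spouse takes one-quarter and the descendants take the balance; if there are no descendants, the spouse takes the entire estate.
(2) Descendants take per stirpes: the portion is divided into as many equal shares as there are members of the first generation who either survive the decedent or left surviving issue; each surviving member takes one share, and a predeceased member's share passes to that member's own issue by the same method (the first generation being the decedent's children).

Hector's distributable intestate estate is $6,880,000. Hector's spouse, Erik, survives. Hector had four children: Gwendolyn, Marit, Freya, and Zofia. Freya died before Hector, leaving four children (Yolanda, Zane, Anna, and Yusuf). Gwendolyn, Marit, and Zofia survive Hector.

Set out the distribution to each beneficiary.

Erik: $1,720,000; Gwendolyn: $1,290,000; Marit: $1,290,000; Yolanda: $322,500; Zane: $322,500; Anna: $322,500; Yusuf: $322,500; Zofia: $1,290,000

Erik takes one-quarter of $6,880,000 = $1,720,000. The remaining $5,160,000 passes to the descendants.
The descendants' portion ($5,160,000) is divided into 4 shares of $1,290,000: Gwendolyn, Marit, and Zofia each take $1,290,000; Freya's $1,290,000 share passes to Freya's issue.
Freya's share ($1,290,000) is divided into 4 shares of $322,500: Yolanda, Zane, Anna, and Yusuf each take $322,500.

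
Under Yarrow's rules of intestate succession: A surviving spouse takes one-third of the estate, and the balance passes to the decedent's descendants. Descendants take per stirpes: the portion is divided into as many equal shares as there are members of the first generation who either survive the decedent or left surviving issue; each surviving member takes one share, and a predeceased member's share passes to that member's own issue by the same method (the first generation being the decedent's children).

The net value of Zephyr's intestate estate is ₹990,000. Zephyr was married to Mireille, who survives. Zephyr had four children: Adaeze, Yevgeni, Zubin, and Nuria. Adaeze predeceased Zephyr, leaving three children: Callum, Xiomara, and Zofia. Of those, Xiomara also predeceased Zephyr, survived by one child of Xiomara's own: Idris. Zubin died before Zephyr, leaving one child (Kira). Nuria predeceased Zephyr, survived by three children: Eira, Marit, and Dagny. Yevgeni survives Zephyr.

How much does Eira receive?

Mireille takes one-third of ₹990,000 = ₹330,000. The remaining ₹660,000 passes to the descendants.
The descendants' portion (₹660,000) is divided into 4 shares of ₹165,000: Yevgeni takes ₹165,000; Adaeze's ₹165,000 share passes to Adaeze's issue; Zubin's ₹165,000 share passes to Zubin's issue; Nuria's ₹165,000 share passes to Nuria's issue.
Adaeze's share (₹165,000) is divided into 3 shares of ₹55,000: Callum and Zofia each take ₹55,000; Xiomara's ₹55,000 share passes to Xiomara's issue.
Xiomara's share (₹55,000) passes entirely to Idris.
Zubin's share (₹165,000) passes entirely to Kira.
Nuria's share (₹165,000) is divided into 3 shares of ₹55,000: Eira, Marit, and Dagny each take ₹55,000.

Eira receives ₹55,000.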